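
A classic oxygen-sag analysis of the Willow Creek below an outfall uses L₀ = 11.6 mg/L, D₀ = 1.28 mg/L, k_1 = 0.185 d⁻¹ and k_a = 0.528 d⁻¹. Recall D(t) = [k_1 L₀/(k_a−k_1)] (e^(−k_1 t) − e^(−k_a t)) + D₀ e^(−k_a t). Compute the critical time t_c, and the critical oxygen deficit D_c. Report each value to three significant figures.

t_c ≈ 2.39 d; D_c ≈ 2.61 mg/L

At the critical point dD/dt = 0, so k_1 L₀ e^(−k_1 t) = k_a D. Substituting D(t) from the Streeter–Phelps equation and solving for t gives
t_c = ln[(k_a/k_1)(1 − D₀(k_a−k_1)/(k_1 L₀))] / (k_a−k_1).
Here k_a−k_1 = 0.3430 d⁻¹ and 1 − D₀(k_a−k_1)/(k_1 L₀) = 1 − 1.28×0.3430/(0.185×11.6) = 0.7954, so
t_c = ln(2.854 × 0.7954) / 0.3430 = 0.8198 / 0.3430 = 2.390 d.
D_c = (k_1/k_a) L₀ e^(−k_1 t_c) = (0.185/0.528) × 11.6 × e^(−0.185×2.390) = 0.3504 × 11.6 × 0.6426 = 2.612 mg/L.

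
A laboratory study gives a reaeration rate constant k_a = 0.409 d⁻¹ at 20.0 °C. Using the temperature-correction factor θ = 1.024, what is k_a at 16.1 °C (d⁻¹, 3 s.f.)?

k_a(T₂) = k_a(T₁) · θ^(T₂−T₁) = 0.409 × 1.024^(16.1−20.0)
= 0.409 × 1.024^-3.90 = 0.409 × 0.9117 = 0.3729 d⁻¹.

k_a ≈ 0.373 d⁻¹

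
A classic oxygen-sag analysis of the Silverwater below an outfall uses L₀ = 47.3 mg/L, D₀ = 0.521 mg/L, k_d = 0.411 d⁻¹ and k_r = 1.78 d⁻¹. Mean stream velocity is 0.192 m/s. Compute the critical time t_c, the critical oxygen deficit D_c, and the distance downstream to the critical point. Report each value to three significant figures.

With k_r/k_d = 4.331 and 1 − D₀(k_r−k_d)/(k_d L₀) = 0.9633,
t_c = ln(4.331 × 0.9633) / (1.78 − 0.411) = ln(4.172) / 1.369 = 1.428/1.369 = 1.043 d.
L(t_c) = L₀ e^(−k_d t_c) = 47.3 × 0.6513 = 30.81 mg/L, and at the critical point k_r D_c = k_d L, so D_c = (0.411/1.78) × 30.81 = 7.113 mg/L.
x_c = v t_c = 0.192 m/s × 1.043 d × 86400 s/d = 17310 m ≈ 17.3 km.

t_c ≈ 1.04 d; D_c ≈ 7.11 mg/L; x_c ≈ 17.3 km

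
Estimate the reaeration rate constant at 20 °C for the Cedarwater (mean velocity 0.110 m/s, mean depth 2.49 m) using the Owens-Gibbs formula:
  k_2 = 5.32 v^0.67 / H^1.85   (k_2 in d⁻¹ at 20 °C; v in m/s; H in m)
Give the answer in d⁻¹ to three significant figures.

k_2 = 5.32 × 0.110^0.67 / 2.49^1.85 = 5.32 × 0.2279 / 5.407 = 0.2242 d⁻¹.

k_2 ≈ 0.224 d⁻¹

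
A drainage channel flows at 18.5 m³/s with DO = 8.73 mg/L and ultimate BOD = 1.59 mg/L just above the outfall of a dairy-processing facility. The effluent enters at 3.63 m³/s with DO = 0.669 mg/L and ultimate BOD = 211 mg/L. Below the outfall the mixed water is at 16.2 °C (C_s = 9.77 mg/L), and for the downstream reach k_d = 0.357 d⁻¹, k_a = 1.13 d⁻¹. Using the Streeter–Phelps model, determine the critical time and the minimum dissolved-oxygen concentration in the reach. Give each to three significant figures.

Mixed DO = (18.5×8.73 + 3.63×0.669)/(18.5+3.63) = 163.9/22.13 = 7.408 mg/L.
Mixed L₀ = (18.5×1.59 + 3.63×211)/(22.13) = 795.3/22.13 = 35.94 mg/L.
Initial deficit D₀ = C_s − DO₀ = 9.77 − 7.408 = 2.362 mg/L.
t_c = (1/0.7730) ln[(1.13/0.357)(1 − 2.362×0.7730/(0.357×35.94))] = 1.294 × ln(2.715) = 1.292 d.
D_c = (0.357/1.13) × 35.94 × e^(−0.357×1.292) = 0.3159 × 35.94 × 0.6305 = 7.159 mg/L.
Minimum DO = 9.77 − 7.159 = 2.611 mg/L.

t_c ≈ 1.29 d; minimum DO ≈ 2.61 mg/L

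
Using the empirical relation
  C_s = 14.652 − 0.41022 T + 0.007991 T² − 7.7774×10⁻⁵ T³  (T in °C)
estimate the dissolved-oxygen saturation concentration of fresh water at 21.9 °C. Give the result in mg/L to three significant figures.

C_s = 14.652 − 0.41022×21.9 + 0.007991×21.9² − 7.7774×10⁻⁵×21.9³ = 8.684 mg/L.

C_s ≈ 8.68 mg/L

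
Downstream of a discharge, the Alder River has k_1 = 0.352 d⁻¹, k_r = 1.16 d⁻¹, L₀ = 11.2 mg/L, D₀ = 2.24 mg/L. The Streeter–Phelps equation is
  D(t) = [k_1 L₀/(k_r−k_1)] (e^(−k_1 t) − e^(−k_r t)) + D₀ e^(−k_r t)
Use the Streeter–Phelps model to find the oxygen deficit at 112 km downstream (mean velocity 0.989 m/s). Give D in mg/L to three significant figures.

Travel time t = x/v = 112 km / (0.989 m/s) = 112000 m / 0.989 m/s = 113200 s = 1.311 d.
k_1 L₀/(k_r−k_1) = 0.352×11.2/(1.16−0.352) = 3.942/0.8080 = 4.879 mg/L.
e^(−k_1 t) = e^(−0.352×1.311) = 0.6304; e^(−k_r t) = e^(−1.16×1.311) = 0.2186.
D = 4.879 × (0.6304 − 0.2186) + 2.24 × 0.2186 = 2.009 + 0.4897 = 2.499 mg/L.

D ≈ 2.50 mg/L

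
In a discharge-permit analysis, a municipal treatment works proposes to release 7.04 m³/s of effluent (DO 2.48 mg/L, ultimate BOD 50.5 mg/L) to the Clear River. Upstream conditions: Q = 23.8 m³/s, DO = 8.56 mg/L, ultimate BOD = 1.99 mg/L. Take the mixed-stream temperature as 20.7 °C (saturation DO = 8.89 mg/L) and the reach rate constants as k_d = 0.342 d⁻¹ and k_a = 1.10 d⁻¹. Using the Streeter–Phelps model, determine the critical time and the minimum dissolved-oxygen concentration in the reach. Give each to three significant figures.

Mixed DO = (23.8×8.56 + 7.04×2.48)/(23.8+7.04) = 221.2/30.84 = 7.172 mg/L.
Mixed L₀ = (23.8×1.99 + 7.04×50.5)/(30.84) = 402.9/30.84 = 13.06 mg/L.
Initial deficit D₀ = C_s − DO₀ = 8.89 − 7.172 = 1.718 mg/L.
t_c = (1/0.7580) ln[(1.10/0.342)(1 − 1.718×0.7580/(0.342×13.06))] = 1.319 × ln(2.279) = 1.087 d.
D_c = (0.342/1.10) × 13.06 × e^(−0.342×1.087) = 0.3109 × 13.06 × 0.6896 = 2.801 mg/L.
Minimum DO = 8.89 − 2.801 = 6.089 mg/L.

t_c ≈ 1.09 d; minimum DO ≈ 6.09 mg/L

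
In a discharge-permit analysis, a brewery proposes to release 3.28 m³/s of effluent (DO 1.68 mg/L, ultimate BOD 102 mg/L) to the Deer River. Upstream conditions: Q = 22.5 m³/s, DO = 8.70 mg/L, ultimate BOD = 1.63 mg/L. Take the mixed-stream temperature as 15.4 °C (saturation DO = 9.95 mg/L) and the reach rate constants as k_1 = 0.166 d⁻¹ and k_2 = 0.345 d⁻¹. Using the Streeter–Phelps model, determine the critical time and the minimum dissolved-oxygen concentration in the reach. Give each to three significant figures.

t_c ≈ 3.11 d; minimum DO ≈ 5.82 mg/L

Mixed DO = (22.5×8.70 + 3.28×1.68)/(22.5+3.28) = 201.3/25.78 = 7.807 mg/L.
Mixed L₀ = (22.5×1.63 + 3.28×102)/(25.78) = 371.2/25.78 = 14.40 mg/L.
Initial deficit D₀ = C_s − DO₀ = 9.95 − 7.807 = 2.143 mg/L.
t_c = (1/0.1790) ln[(0.345/0.166)(1 − 2.143×0.1790/(0.166×14.40))] = 5.587 × ln(1.745) = 3.110 d.
D_c = (0.166/0.345) × 14.40 × e^(−0.166×3.110) = 0.4812 × 14.40 × 0.5968 = 4.135 mg/L.
Minimum DO = 9.95 − 4.135 = 5.815 mg/L.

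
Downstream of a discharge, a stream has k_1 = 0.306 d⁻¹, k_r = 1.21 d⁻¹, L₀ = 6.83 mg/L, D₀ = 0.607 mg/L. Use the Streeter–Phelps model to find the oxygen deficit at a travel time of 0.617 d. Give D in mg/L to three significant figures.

D ≈ 1.11 mg/L

k_1 L₀/(k_r−k_1) = 0.306×6.83/(1.21−0.306) = 2.090/0.9040 = 2.312 mg/L.
e^(−k_1 t) = e^(−0.306×0.6170) = 0.8280; e^(−k_r t) = e^(−1.21×0.6170) = 0.4740.
D = 2.312 × (0.8280 − 0.4740) + 0.607 × 0.4740 = 0.8183 + 0.2877 = 1.106 mg/L.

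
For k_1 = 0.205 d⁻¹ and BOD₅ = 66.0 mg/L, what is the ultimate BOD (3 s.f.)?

BOD₅ = L₀(1 − e^(−5k_1)) ⇒ L₀ = BOD₅ / (1 − e^(−5×0.205))
= 66.0 / (1 − 0.3588) = 66.0 / 0.6412 = 102.9 mg/L.

L₀ ≈ 103 mg/L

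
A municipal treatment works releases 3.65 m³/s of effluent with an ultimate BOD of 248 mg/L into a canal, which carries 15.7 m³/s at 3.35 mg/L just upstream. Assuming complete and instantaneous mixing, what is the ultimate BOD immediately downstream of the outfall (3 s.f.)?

Flow-weighted mixing: C = (Q_r C_r + Q_w C_w)/(Q_r + Q_w)
= (15.7×3.35 + 3.65×248)/(15.7 + 3.65) = 957.8/19.35 = 49.50 mg/L.

49.5 mg/L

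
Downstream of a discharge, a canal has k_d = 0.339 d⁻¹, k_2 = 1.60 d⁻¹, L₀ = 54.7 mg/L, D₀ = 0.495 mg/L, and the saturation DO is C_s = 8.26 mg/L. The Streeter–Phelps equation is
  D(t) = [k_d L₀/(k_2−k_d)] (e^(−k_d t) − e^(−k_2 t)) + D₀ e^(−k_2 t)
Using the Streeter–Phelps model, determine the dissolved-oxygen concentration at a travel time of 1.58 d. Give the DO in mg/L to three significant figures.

DO ≈ 0.787 mg/L

k_d L₀/(k_2−k_d) = 0.339×54.7/(1.60−0.339) = 18.54/1.261 = 14.71 mg/L.
e^(−k_d t) = e^(−0.339×1.580) = 0.5853; e^(−k_2 t) = e^(−1.60×1.580) = 0.07982.
D = 14.71 × (0.5853 − 0.07982) + 0.495 × 0.07982 = 7.433 + 0.03951 = 7.473 mg/L.
DO = C_s − D = 8.26 − 7.473 = 0.7872 mg/L.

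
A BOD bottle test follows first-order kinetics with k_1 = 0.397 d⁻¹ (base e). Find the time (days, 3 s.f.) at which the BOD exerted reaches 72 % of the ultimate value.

t ≈ 3.21 d

y/L₀ = 1 − e^(−k_1 t) = 0.72 ⇒ e^(−k_1 t) = 0.280
t = −ln(0.280) / 0.397 = 1.273 / 0.397 = 3.206 d.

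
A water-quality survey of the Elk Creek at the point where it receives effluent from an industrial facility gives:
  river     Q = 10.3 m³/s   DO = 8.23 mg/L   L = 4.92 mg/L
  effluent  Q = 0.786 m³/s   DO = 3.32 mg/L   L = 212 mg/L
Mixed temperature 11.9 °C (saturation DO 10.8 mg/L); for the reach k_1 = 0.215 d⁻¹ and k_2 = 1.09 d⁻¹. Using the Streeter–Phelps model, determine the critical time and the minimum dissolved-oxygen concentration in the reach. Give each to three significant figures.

Mixed DO = (10.3×8.23 + 0.786×3.32)/(10.3+0.786) = 87.38/11.09 = 7.882 mg/L.
Mixed L₀ = (10.3×4.92 + 0.786×212)/(11.09) = 217.3/11.09 = 19.60 mg/L.
Initial deficit D₀ = C_s − DO₀ = 10.8 − 7.882 = 2.918 mg/L.
t_c = (1/0.8750) ln[(1.09/0.215)(1 − 2.918×0.8750/(0.215×19.60))] = 1.143 × ln(1.998) = 0.7911 d.
D_c = (0.215/1.09) × 19.60 × e^(−0.215×0.7911) = 0.1972 × 19.60 × 0.8436 = 3.262 mg/L.
Minimum DO = 10.8 − 3.262 = 7.538 mg/L.

t_c ≈ 0.791 d; minimum DO ≈ 7.54 mg/L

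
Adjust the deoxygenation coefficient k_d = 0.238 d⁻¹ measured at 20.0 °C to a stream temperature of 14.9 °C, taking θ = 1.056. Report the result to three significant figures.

k_d ≈ 0.180 d⁻¹

k_d(T₂) = k_d(T₁) · θ^(T₂−T₁) = 0.238 × 1.056^(14.9−20.0)
= 0.238 × 1.056^-5.10 = 0.238 × 0.7574 = 0.1803 d⁻¹.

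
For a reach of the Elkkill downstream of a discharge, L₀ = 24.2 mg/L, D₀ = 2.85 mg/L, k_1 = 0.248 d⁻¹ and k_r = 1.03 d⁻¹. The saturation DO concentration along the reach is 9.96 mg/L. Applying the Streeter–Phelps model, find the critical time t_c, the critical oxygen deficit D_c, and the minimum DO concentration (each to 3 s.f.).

t_c ≈ 1.23 d; D_c ≈ 4.30 mg/L; min DO ≈ 5.66 mg/L

t_c = [1/(k_r−k_1)] ln[(k_r/k_1)(1 − D₀(k_r−k_1)/(k_1 L₀))]
= [1/(1.03−0.248)] ln[(1.03/0.248)(1 − 2.85×0.7820/(0.248×24.2))]
= (1/0.7820) ln[4.153 × 0.6286] = 1.279 × ln(2.611) = 1.279 × 0.9597 = 1.227 d.
L(t_c) = L₀ e^(−k_1 t_c) = 24.2 × 0.7376 = 17.85 mg/L, and at the critical point k_r D_c = k_1 L, so D_c = (0.248/1.03) × 17.85 = 4.298 mg/L.
Minimum DO = C_s − D_c = 9.96 − 4.298 = 5.662 mg/L.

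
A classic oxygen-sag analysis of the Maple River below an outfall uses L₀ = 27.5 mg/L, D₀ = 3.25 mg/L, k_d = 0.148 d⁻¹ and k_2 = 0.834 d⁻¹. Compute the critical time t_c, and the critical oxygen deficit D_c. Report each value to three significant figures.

t_c ≈ 1.36 d; D_c ≈ 3.99 mg/L

t_c = [1/(k_2−k_d)] ln[(k_2/k_d)(1 − D₀(k_2−k_d)/(k_d L₀))]
= [1/(0.834−0.148)] ln[(0.834/0.148)(1 − 3.25×0.6860/(0.148×27.5))]
= (1/0.6860) ln[5.635 × 0.4522] = 1.458 × ln(2.548) = 1.458 × 0.9354 = 1.364 d.
D_c = (k_d/k_2) L₀ e^(−k_d t_c) = (0.148/0.834) × 27.5 × e^(−0.148×1.364) = 0.1775 × 27.5 × 0.8173 = 3.988 mg/L.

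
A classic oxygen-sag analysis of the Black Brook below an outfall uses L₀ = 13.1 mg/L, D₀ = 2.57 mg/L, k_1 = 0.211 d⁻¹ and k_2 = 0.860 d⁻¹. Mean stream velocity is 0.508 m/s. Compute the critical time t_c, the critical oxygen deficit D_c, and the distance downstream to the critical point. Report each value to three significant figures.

With k_2/k_1 = 4.076 and 1 − D₀(k_2−k_1)/(k_1 L₀) = 0.3966,
t_c = ln(4.076 × 0.3966) / (0.860 − 0.211) = ln(1.616) / 0.6490 = 0.4802/0.6490 = 0.7399 d.
L(t_c) = L₀ e^(−k_1 t_c) = 13.1 × 0.8555 = 11.21 mg/L, and at the critical point k_2 D_c = k_1 L, so D_c = (0.211/0.860) × 11.21 = 2.750 mg/L.
x_c = v t_c = 0.508 m/s × 0.7399 d × 86400 s/d = 32470 m ≈ 32.5 km.

t_c ≈ 0.740 d; D_c ≈ 2.75 mg/L; x_c ≈ 32.5 km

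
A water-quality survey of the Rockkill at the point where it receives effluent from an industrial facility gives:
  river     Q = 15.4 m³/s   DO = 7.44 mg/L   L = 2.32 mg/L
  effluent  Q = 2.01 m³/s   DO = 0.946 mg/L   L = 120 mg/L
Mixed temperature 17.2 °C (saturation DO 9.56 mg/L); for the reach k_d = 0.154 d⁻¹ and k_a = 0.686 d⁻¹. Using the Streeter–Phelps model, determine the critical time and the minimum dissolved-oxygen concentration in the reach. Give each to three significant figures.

Mixed DO = (15.4×7.44 + 2.01×0.946)/(15.4+2.01) = 116.5/17.41 = 6.690 mg/L.
Mixed L₀ = (15.4×2.32 + 2.01×120)/(17.41) = 276.9/17.41 = 15.91 mg/L.
Initial deficit D₀ = C_s − DO₀ = 9.56 − 6.690 = 2.870 mg/L.
t_c = (1/0.5320) ln[(0.686/0.154)(1 − 2.870×0.5320/(0.154×15.91))] = 1.880 × ln(1.678) = 0.9732 d.
D_c = (0.154/0.686) × 15.91 × e^(−0.154×0.9732) = 0.2245 × 15.91 × 0.8608 = 3.074 mg/L.
Minimum DO = 9.56 − 3.074 = 6.486 mg/L.

t_c ≈ 0.973 d; minimum DO ≈ 6.49 mg/L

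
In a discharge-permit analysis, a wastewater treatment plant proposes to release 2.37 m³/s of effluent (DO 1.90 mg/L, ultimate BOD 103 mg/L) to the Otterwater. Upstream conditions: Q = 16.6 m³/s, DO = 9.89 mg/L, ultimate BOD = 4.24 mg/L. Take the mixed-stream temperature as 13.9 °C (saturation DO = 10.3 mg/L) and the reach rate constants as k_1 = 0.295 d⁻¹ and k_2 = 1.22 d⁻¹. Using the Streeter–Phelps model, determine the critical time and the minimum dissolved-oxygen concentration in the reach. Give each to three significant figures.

t_c ≈ 1.20 d; minimum DO ≈ 7.49 mg/L

Mixed DO = (16.6×9.89 + 2.37×1.90)/(16.6+2.37) = 168.7/18.97 = 8.892 mg/L.
Mixed L₀ = (16.6×4.24 + 2.37×103)/(18.97) = 314.5/18.97 = 16.58 mg/L.
Initial deficit D₀ = C_s − DO₀ = 10.3 − 8.892 = 1.408 mg/L.
t_c = (1/0.9250) ln[(1.22/0.295)(1 − 1.408×0.9250/(0.295×16.58))] = 1.081 × ln(3.034) = 1.200 d.
D_c = (0.295/1.22) × 16.58 × e^(−0.295×1.200) = 0.2418 × 16.58 × 0.7019 = 2.814 mg/L.
Minimum DO = 10.3 − 2.814 = 7.486 mg/L.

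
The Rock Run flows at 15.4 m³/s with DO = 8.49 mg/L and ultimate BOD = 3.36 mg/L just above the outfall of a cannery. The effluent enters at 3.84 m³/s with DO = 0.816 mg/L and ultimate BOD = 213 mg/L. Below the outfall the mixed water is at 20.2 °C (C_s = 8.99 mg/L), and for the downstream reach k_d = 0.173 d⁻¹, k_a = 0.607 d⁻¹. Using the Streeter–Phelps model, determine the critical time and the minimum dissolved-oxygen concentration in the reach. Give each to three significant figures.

Mixed DO = (15.4×8.49 + 3.84×0.816)/(15.4+3.84) = 133.9/19.24 = 6.958 mg/L.
Mixed L₀ = (15.4×3.36 + 3.84×213)/(19.24) = 869.7/19.24 = 45.20 mg/L.
Initial deficit D₀ = C_s − DO₀ = 8.99 − 6.958 = 2.032 mg/L.
t_c = (1/0.4340) ln[(0.607/0.173)(1 − 2.032×0.4340/(0.173×45.20))] = 2.304 × ln(3.113) = 2.617 d.
D_c = (0.173/0.607) × 45.20 × e^(−0.173×2.617) = 0.2850 × 45.20 × 0.6359 = 8.192 mg/L.
Minimum DO = 8.99 − 8.192 = 0.7976 mg/L.

t_c ≈ 2.62 d; minimum DO ≈ 0.798 mg/L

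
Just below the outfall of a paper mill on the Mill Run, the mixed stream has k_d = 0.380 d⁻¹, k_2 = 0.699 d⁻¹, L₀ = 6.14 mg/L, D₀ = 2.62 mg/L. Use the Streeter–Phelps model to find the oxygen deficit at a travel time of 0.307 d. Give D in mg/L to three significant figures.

D ≈ 2.72 mg/L

k_d L₀/(k_2−k_d) = 0.380×6.14/(0.699−0.380) = 2.333/0.3190 = 7.314 mg/L.
e^(−k_d t) = e^(−0.380×0.3070) = 0.8899; e^(−k_2 t) = e^(−0.699×0.3070) = 0.8069.
D = 7.314 × (0.8899 − 0.8069) + 2.62 × 0.8069 = 0.6072 + 2.114 = 2.721 mg/L.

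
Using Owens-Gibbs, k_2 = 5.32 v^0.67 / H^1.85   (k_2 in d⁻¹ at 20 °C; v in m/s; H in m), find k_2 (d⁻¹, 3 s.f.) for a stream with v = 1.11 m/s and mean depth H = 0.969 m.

k_2 = 5.32 × 1.11^0.67 / 0.969^1.85 = 5.32 × 1.072 / 0.9434 = 6.048 d⁻¹.

k_2 ≈ 6.05 d⁻¹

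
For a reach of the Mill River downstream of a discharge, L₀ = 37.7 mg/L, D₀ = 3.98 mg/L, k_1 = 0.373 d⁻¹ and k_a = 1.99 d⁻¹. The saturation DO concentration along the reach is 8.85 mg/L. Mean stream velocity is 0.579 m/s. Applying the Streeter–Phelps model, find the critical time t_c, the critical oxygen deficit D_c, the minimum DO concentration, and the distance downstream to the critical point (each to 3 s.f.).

At the critical point dD/dt = 0, so k_1 L₀ e^(−k_1 t) = k_a D. Substituting D(t) from the Streeter–Phelps equation and solving for t gives
t_c = ln[(k_a/k_1)(1 − D₀(k_a−k_1)/(k_1 L₀))] / (k_a−k_1).
Here k_a−k_1 = 1.617 d⁻¹ and 1 − D₀(k_a−k_1)/(k_1 L₀) = 1 − 3.98×1.617/(0.373×37.7) = 0.5423, so
t_c = ln(5.335 × 0.5423) / 1.617 = 1.062 / 1.617 = 0.6570 d.
D_c = (k_1/k_a) L₀ e^(−k_1 t_c) = (0.373/1.99) × 37.7 × e^(−0.373×0.6570) = 0.1874 × 37.7 × 0.7826 = 5.530 mg/L.
Minimum DO = C_s − D_c = 8.85 − 5.530 = 3.320 mg/L.
x_c = v t_c = 0.579 m/s × 0.6570 d × 86400 s/d = 32870 m ≈ 32.9 km.

t_c ≈ 0.657 d; D_c ≈ 5.53 mg/L; min DO ≈ 3.32 mg/L; x_c ≈ 32.9 km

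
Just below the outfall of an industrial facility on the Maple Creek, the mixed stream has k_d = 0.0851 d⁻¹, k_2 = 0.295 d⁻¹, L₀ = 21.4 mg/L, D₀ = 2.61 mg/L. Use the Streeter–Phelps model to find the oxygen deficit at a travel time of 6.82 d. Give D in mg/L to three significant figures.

D ≈ 4.04 mg/L

k_d L₀/(k_2−k_d) = 0.0851×21.4/(0.295−0.0851) = 1.821/0.2099 = 8.676 mg/L.
e^(−k_d t) = e^(−0.0851×6.820) = 0.5597; e^(−k_2 t) = e^(−0.295×6.820) = 0.1337.
D = 8.676 × (0.5597 − 0.1337) + 2.61 × 0.1337 = 3.696 + 0.3490 = 4.045 mg/L.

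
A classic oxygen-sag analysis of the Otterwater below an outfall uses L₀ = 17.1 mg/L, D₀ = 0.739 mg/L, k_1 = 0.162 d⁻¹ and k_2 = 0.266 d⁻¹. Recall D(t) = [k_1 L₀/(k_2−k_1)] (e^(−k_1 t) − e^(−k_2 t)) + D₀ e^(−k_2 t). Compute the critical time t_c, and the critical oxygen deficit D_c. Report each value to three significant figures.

t_c ≈ 4.50 d; D_c ≈ 5.03 mg/L

With k_2/k_1 = 1.642 and 1 − D₀(k_2−k_1)/(k_1 L₀) = 0.9723,
t_c = ln(1.642 × 0.9723) / (0.266 − 0.162) = ln(1.596) / 0.1040 = 0.4678/0.1040 = 4.498 d.
L(t_c) = L₀ e^(−k_1 t_c) = 17.1 × 0.4826 = 8.252 mg/L, and at the critical point k_2 D_c = k_1 L, so D_c = (0.162/0.266) × 8.252 = 5.026 mg/L.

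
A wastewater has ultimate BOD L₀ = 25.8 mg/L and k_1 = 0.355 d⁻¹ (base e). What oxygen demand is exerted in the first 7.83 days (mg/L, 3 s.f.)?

y_t = L₀(1 − e^(−k_1 t)) = 25.8 × (1 − e^(−0.355×7.83))
= 25.8 × (1 − 0.06206) = 25.8 × 0.9379 = 24.20 mg/L.

y ≈ 24.2 mg/L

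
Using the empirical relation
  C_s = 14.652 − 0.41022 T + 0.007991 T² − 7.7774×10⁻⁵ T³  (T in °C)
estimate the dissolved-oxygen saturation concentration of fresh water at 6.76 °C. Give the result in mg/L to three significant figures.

C_s ≈ 12.2 mg/L

C_s = 14.652 − 0.41022×6.76 + 0.007991×6.76² − 7.7774×10⁻⁵×6.76³ = 12.22 mg/L.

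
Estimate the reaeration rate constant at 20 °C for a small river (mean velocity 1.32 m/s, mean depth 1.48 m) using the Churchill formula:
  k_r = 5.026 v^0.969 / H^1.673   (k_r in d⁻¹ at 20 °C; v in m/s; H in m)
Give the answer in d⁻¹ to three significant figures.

k_r ≈ 3.41 d⁻¹

k_r = 5.026 × 1.32^0.969 / 1.48^1.673 = 5.026 × 1.309 / 1.927 = 3.414 d⁻¹.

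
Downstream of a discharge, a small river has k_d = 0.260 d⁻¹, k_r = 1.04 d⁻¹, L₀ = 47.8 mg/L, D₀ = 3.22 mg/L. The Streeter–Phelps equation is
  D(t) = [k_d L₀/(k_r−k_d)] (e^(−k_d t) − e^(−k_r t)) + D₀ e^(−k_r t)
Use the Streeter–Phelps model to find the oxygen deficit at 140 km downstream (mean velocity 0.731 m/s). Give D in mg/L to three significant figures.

D ≈ 7.69 mg/L

Travel time t = x/v = 140 km / (0.731 m/s) = 140000 m / 0.731 m/s = 191500 s = 2.217 d.
k_d L₀/(k_r−k_d) = 0.260×47.8/(1.04−0.260) = 12.43/0.7800 = 15.93 mg/L.
e^(−k_d t) = e^(−0.260×2.217) = 0.5620; e^(−k_r t) = e^(−1.04×2.217) = 0.09973.
D = 15.93 × (0.5620 − 0.09973) + 3.22 × 0.09973 = 7.365 + 0.3211 = 7.686 mg/L.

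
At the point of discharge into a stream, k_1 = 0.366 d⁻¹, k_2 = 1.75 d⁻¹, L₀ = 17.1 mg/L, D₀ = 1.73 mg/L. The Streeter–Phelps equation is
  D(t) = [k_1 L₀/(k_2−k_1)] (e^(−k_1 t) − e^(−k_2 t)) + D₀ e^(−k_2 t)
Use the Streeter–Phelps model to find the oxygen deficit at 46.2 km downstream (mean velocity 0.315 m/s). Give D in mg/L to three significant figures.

D ≈ 2.29 mg/L

Travel time t = x/v = 46.2 km / (0.315 m/s) = 46200 m / 0.315 m/s = 146700 s = 1.698 d.
k_1 L₀/(k_2−k_1) = 0.366×17.1/(1.75−0.366) = 6.259/1.384 = 4.522 mg/L.
e^(−k_1 t) = e^(−0.366×1.698) = 0.5372; e^(−k_2 t) = e^(−1.75×1.698) = 0.05127.
D = 4.522 × (0.5372 − 0.05127) + 1.73 × 0.05127 = 2.198 + 0.08869 = 2.286 mg/L.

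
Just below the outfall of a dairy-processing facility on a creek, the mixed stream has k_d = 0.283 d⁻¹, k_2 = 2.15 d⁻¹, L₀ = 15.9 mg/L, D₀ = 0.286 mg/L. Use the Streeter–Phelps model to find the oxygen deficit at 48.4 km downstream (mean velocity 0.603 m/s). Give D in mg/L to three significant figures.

Travel time t = x/v = 48.4 km / (0.603 m/s) = 48400 m / 0.603 m/s = 80270 s = 0.9290 d.
k_d L₀/(k_2−k_d) = 0.283×15.9/(2.15−0.283) = 4.500/1.867 = 2.410 mg/L.
e^(−k_d t) = e^(−0.283×0.9290) = 0.7688; e^(−k_2 t) = e^(−2.15×0.9290) = 0.1357.
D = 2.410 × (0.7688 − 0.1357) + 0.286 × 0.1357 = 1.526 + 0.03881 = 1.565 mg/L.

D ≈ 1.56 mg/L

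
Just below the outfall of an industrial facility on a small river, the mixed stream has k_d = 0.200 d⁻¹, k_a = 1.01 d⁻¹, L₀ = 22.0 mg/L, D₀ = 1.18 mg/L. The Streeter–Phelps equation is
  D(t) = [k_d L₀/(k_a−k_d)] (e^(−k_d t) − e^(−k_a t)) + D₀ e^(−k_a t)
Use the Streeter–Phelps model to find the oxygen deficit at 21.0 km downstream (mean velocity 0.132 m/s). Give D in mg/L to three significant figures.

Travel time t = x/v = 21.0 km / (0.132 m/s) = 21000 m / 0.132 m/s = 159100 s = 1.841 d.
k_d L₀/(k_a−k_d) = 0.200×22.0/(1.01−0.200) = 4.400/0.8100 = 5.432 mg/L.
e^(−k_d t) = e^(−0.200×1.841) = 0.6919; e^(−k_a t) = e^(−1.01×1.841) = 0.1557.
D = 5.432 × (0.6919 − 0.1557) + 1.18 × 0.1557 = 2.913 + 0.1837 = 3.097 mg/L.

D ≈ 3.10 mg/L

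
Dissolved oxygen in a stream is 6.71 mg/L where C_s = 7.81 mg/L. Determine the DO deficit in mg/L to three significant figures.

D = C_s − C = 7.81 − 6.71 = 1.10 mg/L.

D ≈ 1.10 mg/L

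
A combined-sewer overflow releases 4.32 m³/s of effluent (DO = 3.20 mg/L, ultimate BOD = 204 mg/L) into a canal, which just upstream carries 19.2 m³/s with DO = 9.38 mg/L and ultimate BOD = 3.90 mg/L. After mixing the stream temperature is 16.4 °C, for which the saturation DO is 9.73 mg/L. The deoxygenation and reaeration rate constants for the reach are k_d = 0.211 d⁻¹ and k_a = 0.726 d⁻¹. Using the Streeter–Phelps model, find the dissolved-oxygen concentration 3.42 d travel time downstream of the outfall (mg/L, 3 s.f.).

DO ≈ 2.90 mg/L

Mixed DO = (19.2×9.38 + 4.32×3.20)/(19.2+4.32) = 193.9/23.52 = 8.245 mg/L.
Mixed L₀ = (19.2×3.90 + 4.32×204)/(23.52) = 956.2/23.52 = 40.65 mg/L.
Initial deficit D₀ = C_s − DO₀ = 9.73 − 8.245 = 1.485 mg/L.
D(3.42) = [0.211×40.65/(0.726−0.211)](e^(−0.211×3.42) − e^(−0.726×3.42)) + 1.485 e^(−0.726×3.42)
= 16.66 × (0.4860 − 0.08350) + 1.485 × 0.08350 = 6.827 mg/L.
DO = 9.73 − 6.827 = 2.903 mg/L.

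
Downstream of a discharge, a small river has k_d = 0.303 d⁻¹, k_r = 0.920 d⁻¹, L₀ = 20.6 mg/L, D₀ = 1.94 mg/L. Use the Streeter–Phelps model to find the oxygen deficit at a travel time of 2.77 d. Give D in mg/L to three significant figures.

D ≈ 3.73 mg/L

k_d L₀/(k_r−k_d) = 0.303×20.6/(0.920−0.303) = 6.242/0.6170 = 10.12 mg/L.
e^(−k_d t) = e^(−0.303×2.770) = 0.4320; e^(−k_r t) = e^(−0.920×2.770) = 0.07821.
D = 10.12 × (0.4320 − 0.07821) + 1.94 × 0.07821 = 3.579 + 0.1517 = 3.731 mg/L.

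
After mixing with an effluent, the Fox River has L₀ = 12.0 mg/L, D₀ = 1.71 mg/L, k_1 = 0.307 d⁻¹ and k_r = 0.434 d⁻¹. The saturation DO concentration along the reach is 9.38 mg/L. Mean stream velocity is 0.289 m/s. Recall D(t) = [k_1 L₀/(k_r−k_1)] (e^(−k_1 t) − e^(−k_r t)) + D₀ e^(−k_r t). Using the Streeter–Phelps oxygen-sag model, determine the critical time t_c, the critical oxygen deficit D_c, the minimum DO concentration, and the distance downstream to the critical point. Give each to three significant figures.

With k_r/k_1 = 1.414 and 1 − D₀(k_r−k_1)/(k_1 L₀) = 0.9411,
t_c = ln(1.414 × 0.9411) / (0.434 − 0.307) = ln(1.330) / 0.1270 = 0.2854/0.1270 = 2.248 d.
D_c = (k_1/k_r) L₀ e^(−k_1 t_c) = (0.307/0.434) × 12.0 × e^(−0.307×2.248) = 0.7074 × 12.0 × 0.5016 = 4.258 mg/L.
Minimum DO = C_s − D_c = 9.38 − 4.258 = 5.122 mg/L.
x_c = v t_c = 0.289 m/s × 2.248 d × 86400 s/d = 56120 m ≈ 56.1 km.

t_c ≈ 2.25 d; D_c ≈ 4.26 mg/L; min DO ≈ 5.12 mg/L; x_c ≈ 56.1 km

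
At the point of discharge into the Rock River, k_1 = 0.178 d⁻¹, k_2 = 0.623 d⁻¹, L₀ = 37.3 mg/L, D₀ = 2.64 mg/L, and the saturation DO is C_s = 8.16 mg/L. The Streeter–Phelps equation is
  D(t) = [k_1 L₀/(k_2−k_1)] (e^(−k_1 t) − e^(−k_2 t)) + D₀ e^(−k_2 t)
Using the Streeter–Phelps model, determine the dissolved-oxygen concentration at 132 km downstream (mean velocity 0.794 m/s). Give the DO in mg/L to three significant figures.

Travel time t = x/v = 132 km / (0.794 m/s) = 132000 m / 0.794 m/s = 166200 s = 1.924 d.
k_1 L₀/(k_2−k_1) = 0.178×37.3/(0.623−0.178) = 6.639/0.4450 = 14.92 mg/L.
e^(−k_1 t) = e^(−0.178×1.924) = 0.7100; e^(−k_2 t) = e^(−0.623×1.924) = 0.3016.
D = 14.92 × (0.7100 − 0.3016) + 2.64 × 0.3016 = 6.094 + 0.7961 = 6.890 mg/L.
DO = C_s − D = 8.16 − 6.890 = 1.270 mg/L.

DO ≈ 1.27 mg/L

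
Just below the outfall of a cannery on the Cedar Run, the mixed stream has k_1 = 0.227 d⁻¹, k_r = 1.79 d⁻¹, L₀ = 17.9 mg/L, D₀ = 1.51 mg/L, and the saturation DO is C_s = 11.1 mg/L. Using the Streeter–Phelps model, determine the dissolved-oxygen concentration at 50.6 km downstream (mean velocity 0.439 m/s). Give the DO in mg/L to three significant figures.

Travel time t = x/v = 50.6 km / (0.439 m/s) = 50600 m / 0.439 m/s = 115300 s = 1.334 d.
k_1 L₀/(k_r−k_1) = 0.227×17.9/(1.79−0.227) = 4.063/1.563 = 2.600 mg/L.
e^(−k_1 t) = e^(−0.227×1.334) = 0.7387; e^(−k_r t) = e^(−1.79×1.334) = 0.09182.
D = 2.600 × (0.7387 − 0.09182) + 1.51 × 0.09182 = 1.682 + 0.1386 = 1.820 mg/L.
DO = C_s − D = 11.1 − 1.820 = 9.280 mg/L.

DO ≈ 9.28 mg/L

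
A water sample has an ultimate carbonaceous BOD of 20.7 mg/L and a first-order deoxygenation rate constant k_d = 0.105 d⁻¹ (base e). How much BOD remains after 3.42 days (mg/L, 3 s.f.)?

L_t = L₀ e^(−k_d t) = 20.7 × e^(−0.105×3.42) = 20.7 × 0.6983 = 14.45 mg/L.

L ≈ 14.5 mg/L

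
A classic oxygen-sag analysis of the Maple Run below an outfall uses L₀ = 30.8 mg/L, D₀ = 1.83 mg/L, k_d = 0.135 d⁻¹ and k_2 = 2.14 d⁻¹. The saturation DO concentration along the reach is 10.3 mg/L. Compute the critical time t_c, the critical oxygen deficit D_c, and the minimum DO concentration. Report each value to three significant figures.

t_c ≈ 0.311 d; D_c ≈ 1.86 mg/L; min DO ≈ 8.44 mg/L

t_c = [1/(k_2−k_d)] ln[(k_2/k_d)(1 − D₀(k_2−k_d)/(k_d L₀))]
= [1/(2.14−0.135)] ln[(2.14/0.135)(1 − 1.83×2.005/(0.135×30.8))]
= (1/2.005) ln[15.85 × 0.1176] = 0.4988 × ln(1.864) = 0.4988 × 0.6226 = 0.3105 d.
D_c = (k_d/k_2) L₀ e^(−k_d t_c) = (0.135/2.14) × 30.8 × e^(−0.135×0.3105) = 0.06308 × 30.8 × 0.9589 = 1.863 mg/L.
Minimum DO = C_s − D_c = 10.3 − 1.863 = 8.437 mg/L.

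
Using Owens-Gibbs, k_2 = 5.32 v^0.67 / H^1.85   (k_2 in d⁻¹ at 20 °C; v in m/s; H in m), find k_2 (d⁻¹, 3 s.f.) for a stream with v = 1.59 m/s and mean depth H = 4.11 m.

k_2 ≈ 0.531 d⁻¹

k_2 = 5.32 × 1.59^0.67 / 4.11^1.85 = 5.32 × 1.364 / 13.66 = 0.5312 d⁻¹.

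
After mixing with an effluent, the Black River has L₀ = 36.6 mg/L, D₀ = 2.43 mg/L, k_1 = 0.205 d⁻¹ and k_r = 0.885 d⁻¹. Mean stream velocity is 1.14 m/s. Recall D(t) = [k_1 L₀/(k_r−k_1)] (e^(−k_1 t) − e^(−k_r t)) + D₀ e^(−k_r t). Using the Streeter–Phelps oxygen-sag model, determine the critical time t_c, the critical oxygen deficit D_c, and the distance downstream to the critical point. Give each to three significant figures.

At the critical point dD/dt = 0, so k_1 L₀ e^(−k_1 t) = k_r D. Substituting D(t) from the Streeter–Phelps equation and solving for t gives
t_c = ln[(k_r/k_1)(1 − D₀(k_r−k_1)/(k_1 L₀))] / (k_r−k_1).
Here k_r−k_1 = 0.6800 d⁻¹ and 1 − D₀(k_r−k_1)/(k_1 L₀) = 1 − 2.43×0.6800/(0.205×36.6) = 0.7798, so
t_c = ln(4.317 × 0.7798) / 0.6800 = 1.214 / 0.6800 = 1.785 d.
L(t_c) = L₀ e^(−k_1 t_c) = 36.6 × 0.6936 = 25.38 mg/L, and at the critical point k_r D_c = k_1 L, so D_c = (0.205/0.885) × 25.38 = 5.880 mg/L.
x_c = v t_c = 1.14 m/s × 1.785 d × 86400 s/d = 175800 m ≈ 176 km.

t_c ≈ 1.79 d; D_c ≈ 5.88 mg/L; x_c ≈ 176 km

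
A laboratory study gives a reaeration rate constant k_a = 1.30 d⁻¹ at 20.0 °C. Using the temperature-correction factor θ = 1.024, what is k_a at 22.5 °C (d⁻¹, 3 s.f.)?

k_a ≈ 1.38 d⁻¹

k_a(T₂) = k_a(T₁) · θ^(T₂−T₁) = 1.30 × 1.024^(22.5−20.0)
= 1.30 × 1.024^2.50 = 1.30 × 1.061 = 1.379 d⁻¹.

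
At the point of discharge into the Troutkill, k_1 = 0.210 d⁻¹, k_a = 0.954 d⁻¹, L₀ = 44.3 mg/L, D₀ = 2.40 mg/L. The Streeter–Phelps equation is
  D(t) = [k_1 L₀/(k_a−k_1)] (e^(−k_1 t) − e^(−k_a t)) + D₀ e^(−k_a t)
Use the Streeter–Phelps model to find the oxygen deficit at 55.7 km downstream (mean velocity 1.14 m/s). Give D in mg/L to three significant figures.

Travel time t = x/v = 55.7 km / (1.14 m/s) = 55700 m / 1.14 m/s = 48860 s = 0.5655 d.
k_1 L₀/(k_a−k_1) = 0.210×44.3/(0.954−0.210) = 9.303/0.7440 = 12.50 mg/L.
e^(−k_1 t) = e^(−0.210×0.5655) = 0.8880; e^(−k_a t) = e^(−0.954×0.5655) = 0.5830.
D = 12.50 × (0.8880 − 0.5830) + 2.40 × 0.5830 = 3.813 + 1.399 = 5.213 mg/L.

D ≈ 5.21 mg/L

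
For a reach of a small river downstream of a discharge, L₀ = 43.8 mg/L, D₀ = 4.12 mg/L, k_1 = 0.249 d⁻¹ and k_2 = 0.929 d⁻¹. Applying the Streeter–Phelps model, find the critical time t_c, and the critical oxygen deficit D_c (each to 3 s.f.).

At the critical point dD/dt = 0, so k_1 L₀ e^(−k_1 t) = k_2 D. Substituting D(t) from the Streeter–Phelps equation and solving for t gives
t_c = ln[(k_2/k_1)(1 − D₀(k_2−k_1)/(k_1 L₀))] / (k_2−k_1).
Here k_2−k_1 = 0.6800 d⁻¹ and 1 − D₀(k_2−k_1)/(k_1 L₀) = 1 − 4.12×0.6800/(0.249×43.8) = 0.7431, so
t_c = ln(3.731 × 0.7431) / 0.6800 = 1.020 / 0.6800 = 1.500 d.
D_c = (k_1/k_2) L₀ e^(−k_1 t_c) = (0.249/0.929) × 43.8 × e^(−0.249×1.500) = 0.2680 × 43.8 × 0.6884 = 8.081 mg/L.

t_c ≈ 1.50 d; D_c ≈ 8.08 mg/L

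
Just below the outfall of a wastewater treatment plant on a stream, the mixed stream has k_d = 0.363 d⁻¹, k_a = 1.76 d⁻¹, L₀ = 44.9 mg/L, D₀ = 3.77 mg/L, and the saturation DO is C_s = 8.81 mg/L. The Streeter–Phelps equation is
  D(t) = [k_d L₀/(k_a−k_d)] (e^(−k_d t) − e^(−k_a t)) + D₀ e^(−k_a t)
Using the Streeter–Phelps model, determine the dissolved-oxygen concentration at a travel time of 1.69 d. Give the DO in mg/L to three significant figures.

k_d L₀/(k_a−k_d) = 0.363×44.9/(1.76−0.363) = 16.30/1.397 = 11.67 mg/L.
e^(−k_d t) = e^(−0.363×1.690) = 0.5415; e^(−k_a t) = e^(−1.76×1.690) = 0.05108.
D = 11.67 × (0.5415 − 0.05108) + 3.77 × 0.05108 = 5.721 + 0.1926 = 5.914 mg/L.
DO = C_s − D = 8.81 − 5.914 = 2.896 mg/L.

DO ≈ 2.90 mg/L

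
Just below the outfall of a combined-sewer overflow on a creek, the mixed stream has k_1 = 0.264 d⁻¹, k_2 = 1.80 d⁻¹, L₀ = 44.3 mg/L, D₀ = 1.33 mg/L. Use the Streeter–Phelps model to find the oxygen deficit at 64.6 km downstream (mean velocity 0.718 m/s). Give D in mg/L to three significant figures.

D ≈ 4.82 mg/L

Travel time t = x/v = 64.6 km / (0.718 m/s) = 64600 m / 0.718 m/s = 89970 s = 1.041 d.
k_1 L₀/(k_2−k_1) = 0.264×44.3/(1.80−0.264) = 11.70/1.536 = 7.614 mg/L.
e^(−k_1 t) = e^(−0.264×1.041) = 0.7596; e^(−k_2 t) = e^(−1.80×1.041) = 0.1534.
D = 7.614 × (0.7596 − 0.1534) + 1.33 × 0.1534 = 4.616 + 0.2041 = 4.820 mg/L.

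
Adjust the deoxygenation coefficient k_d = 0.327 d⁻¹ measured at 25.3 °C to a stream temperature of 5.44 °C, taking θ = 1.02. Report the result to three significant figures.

k_d ≈ 0.221 d⁻¹

k_d(T₂) = k_d(T₁) · θ^(T₂−T₁) = 0.327 × 1.02^(5.44−25.3)
= 0.327 × 1.02^-19.9 = 0.327 × 0.6748 = 0.2207 d⁻¹.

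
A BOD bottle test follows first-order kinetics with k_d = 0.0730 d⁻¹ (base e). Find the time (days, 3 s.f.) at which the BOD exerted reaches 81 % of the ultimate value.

y/L₀ = 1 − e^(−k_d t) = 0.81 ⇒ e^(−k_d t) = 0.190
t = −ln(0.190) / 0.0730 = 1.661 / 0.0730 = 22.75 d.

t ≈ 22.7 d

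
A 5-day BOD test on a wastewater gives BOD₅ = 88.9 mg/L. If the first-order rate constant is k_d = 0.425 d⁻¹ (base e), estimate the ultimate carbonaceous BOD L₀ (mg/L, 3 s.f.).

L₀ ≈ 101 mg/L

BOD₅ = L₀(1 − e^(−5k_d)) ⇒ L₀ = BOD₅ / (1 − e^(−5×0.425))
= 88.9 / (1 − 0.1194) = 88.9 / 0.8806 = 101.0 mg/L.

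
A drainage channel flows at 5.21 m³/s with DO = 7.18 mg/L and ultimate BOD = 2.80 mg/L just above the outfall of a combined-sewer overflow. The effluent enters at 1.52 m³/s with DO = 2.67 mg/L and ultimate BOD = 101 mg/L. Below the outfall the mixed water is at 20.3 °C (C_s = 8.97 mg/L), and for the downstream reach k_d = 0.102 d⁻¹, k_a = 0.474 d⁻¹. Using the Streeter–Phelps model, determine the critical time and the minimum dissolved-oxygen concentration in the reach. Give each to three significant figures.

Mixed DO = (5.21×7.18 + 1.52×2.67)/(5.21+1.52) = 41.47/6.730 = 6.161 mg/L.
Mixed L₀ = (5.21×2.80 + 1.52×101)/(6.730) = 168.1/6.730 = 24.98 mg/L.
Initial deficit D₀ = C_s − DO₀ = 8.97 − 6.161 = 2.809 mg/L.
t_c = (1/0.3720) ln[(0.474/0.102)(1 − 2.809×0.3720/(0.102×24.98))] = 2.688 × ln(2.741) = 2.711 d.
D_c = (0.102/0.474) × 24.98 × e^(−0.102×2.711) = 0.2152 × 24.98 × 0.7584 = 4.077 mg/L.
Minimum DO = 8.97 − 4.077 = 4.893 mg/L.

t_c ≈ 2.71 d; minimum DO ≈ 4.89 mg/L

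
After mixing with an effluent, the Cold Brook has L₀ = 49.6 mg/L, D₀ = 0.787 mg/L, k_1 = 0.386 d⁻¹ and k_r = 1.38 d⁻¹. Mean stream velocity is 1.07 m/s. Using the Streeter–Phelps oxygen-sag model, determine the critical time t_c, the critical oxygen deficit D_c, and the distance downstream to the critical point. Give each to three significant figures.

t_c ≈ 1.24 d; D_c ≈ 8.60 mg/L; x_c ≈ 115 km

With k_r/k_1 = 3.575 and 1 − D₀(k_r−k_1)/(k_1 L₀) = 0.9591,
t_c = ln(3.575 × 0.9591) / (1.38 − 0.386) = ln(3.429) / 0.9940 = 1.232/0.9940 = 1.240 d.
D_c = (k_1/k_r) L₀ e^(−k_1 t_c) = (0.386/1.38) × 49.6 × e^(−0.386×1.240) = 0.2797 × 49.6 × 0.6197 = 8.597 mg/L.
x_c = v t_c = 1.07 m/s × 1.240 d × 86400 s/d = 114600 m ≈ 115 km.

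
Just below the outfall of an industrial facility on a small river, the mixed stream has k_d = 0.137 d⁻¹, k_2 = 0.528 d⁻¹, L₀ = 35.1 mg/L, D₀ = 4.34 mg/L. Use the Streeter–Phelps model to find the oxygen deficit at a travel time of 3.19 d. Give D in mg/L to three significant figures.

k_d L₀/(k_2−k_d) = 0.137×35.1/(0.528−0.137) = 4.809/0.3910 = 12.30 mg/L.
e^(−k_d t) = e^(−0.137×3.190) = 0.6460; e^(−k_2 t) = e^(−0.528×3.190) = 0.1856.
D = 12.30 × (0.6460 − 0.1856) + 4.34 × 0.1856 = 5.662 + 0.8054 = 6.467 mg/L.

D ≈ 6.47 mg/L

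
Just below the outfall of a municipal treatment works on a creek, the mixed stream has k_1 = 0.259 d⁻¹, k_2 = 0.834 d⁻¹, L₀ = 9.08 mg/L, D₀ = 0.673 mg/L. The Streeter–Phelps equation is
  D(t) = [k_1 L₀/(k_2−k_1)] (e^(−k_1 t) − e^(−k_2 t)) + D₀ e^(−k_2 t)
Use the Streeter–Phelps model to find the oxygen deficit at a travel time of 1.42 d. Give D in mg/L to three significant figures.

k_1 L₀/(k_2−k_1) = 0.259×9.08/(0.834−0.259) = 2.352/0.5750 = 4.090 mg/L.
e^(−k_1 t) = e^(−0.259×1.420) = 0.6923; e^(−k_2 t) = e^(−0.834×1.420) = 0.3060.
D = 4.090 × (0.6923 − 0.3060) + 0.673 × 0.3060 = 1.580 + 0.2059 = 1.786 mg/L.

D ≈ 1.79 mg/L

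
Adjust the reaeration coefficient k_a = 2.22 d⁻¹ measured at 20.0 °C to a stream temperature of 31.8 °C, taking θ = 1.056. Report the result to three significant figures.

k_a ≈ 4.22 d⁻¹

k_a(T₂) = k_a(T₁) · θ^(T₂−T₁) = 2.22 × 1.056^(31.8−20.0)
= 2.22 × 1.056^11.8 = 2.22 × 1.902 = 4.223 d⁻¹.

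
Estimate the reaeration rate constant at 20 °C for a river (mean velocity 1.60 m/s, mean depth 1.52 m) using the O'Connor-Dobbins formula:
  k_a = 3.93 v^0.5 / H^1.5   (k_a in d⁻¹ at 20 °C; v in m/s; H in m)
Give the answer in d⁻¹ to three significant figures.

k_a = 3.93 × 1.60^0.5 / 1.52^1.5 = 3.93 × 1.265 / 1.874 = 2.653 d⁻¹.

k_a ≈ 2.65 d⁻¹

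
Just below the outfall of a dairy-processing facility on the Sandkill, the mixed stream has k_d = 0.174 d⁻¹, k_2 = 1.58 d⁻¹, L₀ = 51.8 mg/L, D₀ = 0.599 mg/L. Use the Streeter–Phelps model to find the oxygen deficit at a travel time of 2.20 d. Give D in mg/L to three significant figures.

D ≈ 4.19 mg/L

k_d L₀/(k_2−k_d) = 0.174×51.8/(1.58−0.174) = 9.013/1.406 = 6.411 mg/L.
e^(−k_d t) = e^(−0.174×2.200) = 0.6819; e^(−k_2 t) = e^(−1.58×2.200) = 0.03093.
D = 6.411 × (0.6819 − 0.03093) + 0.599 × 0.03093 = 4.173 + 0.01853 = 4.192 mg/L.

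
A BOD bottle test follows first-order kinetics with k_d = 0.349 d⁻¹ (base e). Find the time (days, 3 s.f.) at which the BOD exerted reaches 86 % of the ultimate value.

y/L₀ = 1 − e^(−k_d t) = 0.86 ⇒ e^(−k_d t) = 0.140
t = −ln(0.140) / 0.349 = 1.966 / 0.349 = 5.634 d.

t ≈ 5.63 d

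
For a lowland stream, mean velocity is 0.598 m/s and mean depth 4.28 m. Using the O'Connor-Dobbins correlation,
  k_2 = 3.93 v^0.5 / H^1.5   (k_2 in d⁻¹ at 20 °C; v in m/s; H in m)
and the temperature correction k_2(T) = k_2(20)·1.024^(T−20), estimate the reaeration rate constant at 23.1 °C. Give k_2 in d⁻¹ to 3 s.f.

k_2(20) = 3.93 × 0.598^0.5 / 4.28^1.5 = 3.93 × 0.7733 / 8.855 = 0.3432 d⁻¹.
k_2(23.1) = 0.3432 × 1.024^(23.1−20) = 0.3432 × 1.076 = 0.3694 d⁻¹.

k_2 ≈ 0.369 d⁻¹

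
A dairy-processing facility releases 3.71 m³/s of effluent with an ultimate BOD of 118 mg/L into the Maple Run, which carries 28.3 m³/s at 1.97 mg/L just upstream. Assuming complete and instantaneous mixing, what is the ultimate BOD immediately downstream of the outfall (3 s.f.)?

Flow-weighted mixing: C = (Q_r C_r + Q_w C_w)/(Q_r + Q_w)
= (28.3×1.97 + 3.71×118)/(28.3 + 3.71) = 493.5/32.01 = 15.42 mg/L.

15.4 mg/L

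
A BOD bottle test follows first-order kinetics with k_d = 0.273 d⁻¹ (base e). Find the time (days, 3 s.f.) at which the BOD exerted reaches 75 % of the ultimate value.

y/L₀ = 1 − e^(−k_d t) = 0.75 ⇒ e^(−k_d t) = 0.250
t = −ln(0.250) / 0.273 = 1.386 / 0.273 = 5.078 d.

t ≈ 5.08 d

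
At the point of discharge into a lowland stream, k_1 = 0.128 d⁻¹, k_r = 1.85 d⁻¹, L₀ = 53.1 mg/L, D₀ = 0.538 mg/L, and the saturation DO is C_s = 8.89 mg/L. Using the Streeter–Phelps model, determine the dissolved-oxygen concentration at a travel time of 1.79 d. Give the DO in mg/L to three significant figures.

DO ≈ 5.88 mg/L

k_1 L₀/(k_r−k_1) = 0.128×53.1/(1.85−0.128) = 6.797/1.722 = 3.947 mg/L.
e^(−k_1 t) = e^(−0.128×1.790) = 0.7952; e^(−k_r t) = e^(−1.85×1.790) = 0.03646.
D = 3.947 × (0.7952 − 0.03646) + 0.538 × 0.03646 = 2.995 + 0.01962 = 3.015 mg/L.
DO = C_s − D = 8.89 − 3.015 = 5.875 mg/L.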